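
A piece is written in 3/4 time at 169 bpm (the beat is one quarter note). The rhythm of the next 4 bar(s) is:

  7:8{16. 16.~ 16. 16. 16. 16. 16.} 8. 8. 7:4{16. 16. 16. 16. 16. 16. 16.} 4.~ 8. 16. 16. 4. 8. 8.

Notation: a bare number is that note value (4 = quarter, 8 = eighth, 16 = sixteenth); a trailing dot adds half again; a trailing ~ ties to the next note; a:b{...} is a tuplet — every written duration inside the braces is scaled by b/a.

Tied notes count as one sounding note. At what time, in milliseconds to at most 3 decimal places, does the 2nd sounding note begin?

note 2 onset = 3/7b = 152.156ms

1. 0.0ms @ 0 + 152.156ms (3/7)
2. 152.156ms @ 3/7 + 304.311ms (6/7)
3. 456.467ms @ 9/7 + 152.156ms (3/7)
4. 608.622ms @ 12/7 + 152.156ms (3/7)
5. 760.778ms @ 15/7 + 152.156ms (3/7)
6. 912.933ms @ 18/7 + 152.156ms (3/7)
7. 1065.089ms @ 3 + 266.272ms (3/4)
8. 1331.361ms @ 15/4 + 266.272ms (3/4)
9. 1597.633ms @ 9/2 + 76.078ms (3/14)
10. 1673.711ms @ 33/7 + 76.078ms (3/14)
11. 1749.789ms @ 69/14 + 76.078ms (3/14)
12. 1825.866ms @ 36/7 + 76.078ms (3/14)
13. 1901.944ms @ 75/14 + 76.078ms (3/14)
14. 1978.022ms @ 39/7 + 76.078ms (3/14)
15. 2054.1ms @ 81/14 + 76.078ms (3/14)
16. 2130.178ms @ 6 + 798.817ms (9/4)
17. 2928.994ms @ 33/4 + 133.136ms (3/8)
18. 3062.13ms @ 69/8 + 133.136ms (3/8)
19. 3195.266ms @ 9 + 532.544ms (3/2)
20. 3727.811ms @ 21/2 + 266.272ms (3/4)
21. 3994.083ms @ 45/4 + 266.272ms (3/4)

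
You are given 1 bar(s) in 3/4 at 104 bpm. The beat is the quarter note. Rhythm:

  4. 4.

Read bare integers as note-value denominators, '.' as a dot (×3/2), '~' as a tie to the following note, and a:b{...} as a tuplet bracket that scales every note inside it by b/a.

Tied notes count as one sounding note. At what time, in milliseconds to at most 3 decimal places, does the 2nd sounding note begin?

1. 0.0ms @ 0 + 865.385ms (3/2)
2. 865.385ms @ 3/2 + 865.385ms (3/2)

note 2 onset = 3/2b = 865.385ms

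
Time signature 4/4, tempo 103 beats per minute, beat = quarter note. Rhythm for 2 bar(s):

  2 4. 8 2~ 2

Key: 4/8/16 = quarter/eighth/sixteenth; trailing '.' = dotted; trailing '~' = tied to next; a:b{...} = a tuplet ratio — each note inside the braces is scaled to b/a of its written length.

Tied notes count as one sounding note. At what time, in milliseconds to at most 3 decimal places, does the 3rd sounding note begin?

note 3 onset = 7/2b = 2038.835ms

1. 0.0ms @ 0 + 1165.049ms (2)
2. 1165.049ms @ 2 + 873.786ms (3/2)
3. 2038.835ms @ 7/2 + 291.262ms (1/2)
4. 2330.097ms @ 4 + 2330.097ms (4)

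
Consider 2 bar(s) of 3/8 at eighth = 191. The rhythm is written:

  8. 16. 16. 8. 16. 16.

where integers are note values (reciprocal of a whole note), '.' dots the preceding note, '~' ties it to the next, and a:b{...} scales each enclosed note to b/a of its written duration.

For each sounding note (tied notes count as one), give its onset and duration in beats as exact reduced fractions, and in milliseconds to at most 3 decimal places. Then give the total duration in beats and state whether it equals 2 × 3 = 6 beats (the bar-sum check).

1) 0.0ms=0b +471.204ms=3/2b
2) 471.204ms=3/2b +235.602ms=3/4b
3) 706.806ms=9/4b +235.602ms=3/4b
4) 942.408ms=3b +471.204ms=3/2b
5) 1413.613ms=9/2b +235.602ms=3/4b
6) 1649.215ms=21/4b +235.602ms=3/4b
Σ=6b of 6 (191bpm 3/8) — PASS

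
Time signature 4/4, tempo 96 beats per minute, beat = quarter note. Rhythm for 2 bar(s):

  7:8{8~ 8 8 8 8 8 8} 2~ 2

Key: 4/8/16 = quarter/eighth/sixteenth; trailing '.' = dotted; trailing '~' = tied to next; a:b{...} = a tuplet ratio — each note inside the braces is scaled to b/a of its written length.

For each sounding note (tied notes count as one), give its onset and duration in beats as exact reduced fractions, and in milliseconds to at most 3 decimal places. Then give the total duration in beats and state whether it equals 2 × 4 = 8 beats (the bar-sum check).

1) 0.0ms=0b +714.286ms=8/7b
2) 714.286ms=8/7b +357.143ms=4/7b
3) 1071.429ms=12/7b +357.143ms=4/7b
4) 1428.571ms=16/7b +357.143ms=4/7b
5) 1785.714ms=20/7b +357.143ms=4/7b
6) 2142.857ms=24/7b +357.143ms=4/7b
7) 2500.0ms=4b +2500.0ms=4b
Σ=8b of 8 (96bpm 4/4) — PASS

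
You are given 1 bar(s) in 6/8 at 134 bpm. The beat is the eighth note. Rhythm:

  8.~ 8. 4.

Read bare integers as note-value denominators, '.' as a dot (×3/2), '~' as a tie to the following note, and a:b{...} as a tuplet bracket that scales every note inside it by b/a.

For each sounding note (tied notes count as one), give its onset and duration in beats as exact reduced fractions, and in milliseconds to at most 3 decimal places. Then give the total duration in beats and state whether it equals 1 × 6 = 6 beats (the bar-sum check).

1) 0.0ms=0b +1343.284ms=3b
2) 1343.284ms=3b +1343.284ms=3b
Σ=6b of 6 (134bpm 6/8) — PASS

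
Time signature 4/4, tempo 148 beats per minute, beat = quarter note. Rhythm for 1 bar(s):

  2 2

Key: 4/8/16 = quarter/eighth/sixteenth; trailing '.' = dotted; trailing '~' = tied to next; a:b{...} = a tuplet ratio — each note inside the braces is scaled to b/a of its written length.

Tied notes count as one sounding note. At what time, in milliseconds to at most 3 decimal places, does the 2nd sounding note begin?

1. 0.0ms @ 0 + 810.811ms (2)
2. 810.811ms @ 2 + 810.811ms (2)

note 2 onset = 2b = 810.811ms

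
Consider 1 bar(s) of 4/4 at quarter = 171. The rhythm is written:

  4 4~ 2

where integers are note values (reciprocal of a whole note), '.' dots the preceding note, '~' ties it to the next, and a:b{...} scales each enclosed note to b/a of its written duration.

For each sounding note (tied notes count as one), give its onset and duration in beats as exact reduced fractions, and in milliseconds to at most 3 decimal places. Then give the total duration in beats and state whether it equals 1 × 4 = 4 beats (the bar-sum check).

1) 0.0ms=0b +350.877ms=1b
2) 350.877ms=1b +1052.632ms=3b
Σ=4b of 4 (171bpm 4/4) — PASS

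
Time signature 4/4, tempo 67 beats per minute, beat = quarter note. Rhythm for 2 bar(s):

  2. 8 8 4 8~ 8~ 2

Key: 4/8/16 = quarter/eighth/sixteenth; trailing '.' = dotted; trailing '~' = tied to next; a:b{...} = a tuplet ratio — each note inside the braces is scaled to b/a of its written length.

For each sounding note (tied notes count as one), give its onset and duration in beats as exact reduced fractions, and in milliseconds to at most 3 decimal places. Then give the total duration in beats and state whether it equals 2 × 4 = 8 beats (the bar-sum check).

1) 0.0ms=0b +2686.567ms=3b
2) 2686.567ms=3b +447.761ms=1/2b
3) 3134.328ms=7/2b +447.761ms=1/2b
4) 3582.09ms=4b +895.522ms=1b
5) 4477.612ms=5b +2686.567ms=3b
Σ=8b of 8 (67bpm 4/4) — PASS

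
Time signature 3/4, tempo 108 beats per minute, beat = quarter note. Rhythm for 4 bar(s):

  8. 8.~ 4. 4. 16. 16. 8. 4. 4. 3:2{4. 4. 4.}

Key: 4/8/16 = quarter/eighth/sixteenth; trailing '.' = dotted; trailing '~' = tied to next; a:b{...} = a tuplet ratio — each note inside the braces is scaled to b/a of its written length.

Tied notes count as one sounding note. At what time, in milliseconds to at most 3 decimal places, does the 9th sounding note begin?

1. 0.0ms @ 0 + 416.667ms (3/4)
2. 416.667ms @ 3/4 + 1250.0ms (9/4)
3. 1666.667ms @ 3 + 833.333ms (3/2)
4. 2500.0ms @ 9/2 + 208.333ms (3/8)
5. 2708.333ms @ 39/8 + 208.333ms (3/8)
6. 2916.667ms @ 21/4 + 416.667ms (3/4)
7. 3333.333ms @ 6 + 833.333ms (3/2)
8. 4166.667ms @ 15/2 + 833.333ms (3/2)
9. 5000.0ms @ 9 + 555.556ms (1)
10. 5555.556ms @ 10 + 555.556ms (1)
11. 6111.111ms @ 11 + 555.556ms (1)

note 9 onset = 9b = 5000.0ms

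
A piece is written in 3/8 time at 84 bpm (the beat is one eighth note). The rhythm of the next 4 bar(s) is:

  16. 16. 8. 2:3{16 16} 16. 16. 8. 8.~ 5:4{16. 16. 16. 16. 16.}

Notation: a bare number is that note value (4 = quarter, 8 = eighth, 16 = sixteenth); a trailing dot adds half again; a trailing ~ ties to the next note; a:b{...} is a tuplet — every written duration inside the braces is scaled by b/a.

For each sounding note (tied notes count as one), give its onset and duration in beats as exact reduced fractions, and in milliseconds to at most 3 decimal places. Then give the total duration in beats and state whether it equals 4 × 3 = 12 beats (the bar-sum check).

1) 0.0ms=0b +535.714ms=3/4b
2) 535.714ms=3/4b +535.714ms=3/4b
3) 1071.429ms=3/2b +1071.429ms=3/2b
4) 2142.857ms=3b +535.714ms=3/4b
5) 2678.571ms=15/4b +535.714ms=3/4b
6) 3214.286ms=9/2b +535.714ms=3/4b
7) 3750.0ms=21/4b +535.714ms=3/4b
8) 4285.714ms=6b +1071.429ms=3/2b
9) 5357.143ms=15/2b +1500.0ms=21/10b
10) 6857.143ms=48/5b +428.571ms=3/5b
11) 7285.714ms=51/5b +428.571ms=3/5b
12) 7714.286ms=54/5b +428.571ms=3/5b
13) 8142.857ms=57/5b +428.571ms=3/5b
Σ=12b of 12 (84bpm 3/8) — PASS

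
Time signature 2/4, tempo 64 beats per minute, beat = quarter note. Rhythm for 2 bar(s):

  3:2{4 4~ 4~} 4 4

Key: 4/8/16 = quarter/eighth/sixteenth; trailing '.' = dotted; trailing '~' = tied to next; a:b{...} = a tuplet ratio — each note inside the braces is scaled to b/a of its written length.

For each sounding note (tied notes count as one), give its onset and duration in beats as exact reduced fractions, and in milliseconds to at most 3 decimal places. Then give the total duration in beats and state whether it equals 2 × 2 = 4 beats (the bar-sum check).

1) 0.0ms=0b +625.0ms=2/3b
2) 625.0ms=2/3b +2187.5ms=7/3b
3) 2812.5ms=3b +937.5ms=1b
Σ=4b of 4 (64bpm 2/4) — PASS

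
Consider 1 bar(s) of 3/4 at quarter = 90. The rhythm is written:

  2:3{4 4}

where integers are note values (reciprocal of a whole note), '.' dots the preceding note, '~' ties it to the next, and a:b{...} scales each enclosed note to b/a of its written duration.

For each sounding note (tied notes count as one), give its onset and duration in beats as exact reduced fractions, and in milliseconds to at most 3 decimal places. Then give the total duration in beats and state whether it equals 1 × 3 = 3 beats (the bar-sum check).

1) 0.0ms=0b +1000.0ms=3/2b
2) 1000.0ms=3/2b +1000.0ms=3/2b
Σ=3b of 3 (90bpm 3/4) — PASS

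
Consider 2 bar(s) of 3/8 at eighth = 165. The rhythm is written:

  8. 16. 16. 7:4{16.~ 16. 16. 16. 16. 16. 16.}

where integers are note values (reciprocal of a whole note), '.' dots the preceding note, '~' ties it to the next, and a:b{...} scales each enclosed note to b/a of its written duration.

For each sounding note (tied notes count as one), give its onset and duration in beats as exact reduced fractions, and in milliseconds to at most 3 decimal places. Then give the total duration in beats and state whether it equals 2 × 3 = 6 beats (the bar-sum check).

1) 0.0ms=0b +545.455ms=3/2b
2) 545.455ms=3/2b +272.727ms=3/4b
3) 818.182ms=9/4b +272.727ms=3/4b
4) 1090.909ms=3b +311.688ms=6/7b
5) 1402.597ms=27/7b +155.844ms=3/7b
6) 1558.442ms=30/7b +155.844ms=3/7b
7) 1714.286ms=33/7b +155.844ms=3/7b
8) 1870.13ms=36/7b +155.844ms=3/7b
9) 2025.974ms=39/7b +155.844ms=3/7b
Σ=6b of 6 (165bpm 3/8) — PASS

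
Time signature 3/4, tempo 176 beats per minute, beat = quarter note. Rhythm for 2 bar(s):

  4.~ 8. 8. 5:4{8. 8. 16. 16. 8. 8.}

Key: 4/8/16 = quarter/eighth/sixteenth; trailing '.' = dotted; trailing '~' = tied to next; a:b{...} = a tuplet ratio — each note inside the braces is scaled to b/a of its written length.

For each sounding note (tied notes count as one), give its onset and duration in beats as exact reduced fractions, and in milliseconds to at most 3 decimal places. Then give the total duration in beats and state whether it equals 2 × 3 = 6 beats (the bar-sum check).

1) 0.0ms=0b +767.045ms=9/4b
2) 767.045ms=9/4b +255.682ms=3/4b
3) 1022.727ms=3b +204.545ms=3/5b
4) 1227.273ms=18/5b +204.545ms=3/5b
5) 1431.818ms=21/5b +102.273ms=3/10b
6) 1534.091ms=9/2b +102.273ms=3/10b
7) 1636.364ms=24/5b +204.545ms=3/5b
8) 1840.909ms=27/5b +204.545ms=3/5b
Σ=6b of 6 (176bpm 3/4) — PASS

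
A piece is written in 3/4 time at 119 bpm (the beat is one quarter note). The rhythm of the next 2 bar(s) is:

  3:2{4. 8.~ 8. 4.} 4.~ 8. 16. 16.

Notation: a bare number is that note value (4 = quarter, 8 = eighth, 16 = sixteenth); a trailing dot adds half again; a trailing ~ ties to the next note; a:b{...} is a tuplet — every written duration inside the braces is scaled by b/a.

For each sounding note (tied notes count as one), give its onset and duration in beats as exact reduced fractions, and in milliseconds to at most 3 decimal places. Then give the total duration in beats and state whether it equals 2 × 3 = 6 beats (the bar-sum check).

1) 0.0ms=0b +504.202ms=1b
2) 504.202ms=1b +504.202ms=1b
3) 1008.403ms=2b +504.202ms=1b
4) 1512.605ms=3b +1134.454ms=9/4b
5) 2647.059ms=21/4b +189.076ms=3/8b
6) 2836.134ms=45/8b +189.076ms=3/8b
Σ=6b of 6 (119bpm 3/4) — PASS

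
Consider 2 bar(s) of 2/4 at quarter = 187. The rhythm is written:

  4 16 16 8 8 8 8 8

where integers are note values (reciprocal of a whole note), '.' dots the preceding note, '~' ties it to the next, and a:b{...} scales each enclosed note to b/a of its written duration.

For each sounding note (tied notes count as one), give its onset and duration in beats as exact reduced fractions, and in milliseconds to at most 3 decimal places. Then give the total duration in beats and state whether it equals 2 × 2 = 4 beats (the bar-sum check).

1) 0.0ms=0b +320.856ms=1b
2) 320.856ms=1b +80.214ms=1/4b
3) 401.07ms=5/4b +80.214ms=1/4b
4) 481.283ms=3/2b +160.428ms=1/2b
5) 641.711ms=2b +160.428ms=1/2b
6) 802.139ms=5/2b +160.428ms=1/2b
7) 962.567ms=3b +160.428ms=1/2b
8) 1122.995ms=7/2b +160.428ms=1/2b
Σ=4b of 4 (187bpm 2/4) — PASS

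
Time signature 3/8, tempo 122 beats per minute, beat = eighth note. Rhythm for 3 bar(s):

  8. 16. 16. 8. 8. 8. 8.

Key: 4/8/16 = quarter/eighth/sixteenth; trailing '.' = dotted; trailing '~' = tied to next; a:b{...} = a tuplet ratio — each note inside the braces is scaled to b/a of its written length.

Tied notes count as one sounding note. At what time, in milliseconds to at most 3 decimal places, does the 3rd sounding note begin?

1. 0.0ms @ 0 + 737.705ms (3/2)
2. 737.705ms @ 3/2 + 368.852ms (3/4)
3. 1106.557ms @ 9/4 + 368.852ms (3/4)
4. 1475.41ms @ 3 + 737.705ms (3/2)
5. 2213.115ms @ 9/2 + 737.705ms (3/2)
6. 2950.82ms @ 6 + 737.705ms (3/2)
7. 3688.525ms @ 15/2 + 737.705ms (3/2)

note 3 onset = 9/4b = 1106.557ms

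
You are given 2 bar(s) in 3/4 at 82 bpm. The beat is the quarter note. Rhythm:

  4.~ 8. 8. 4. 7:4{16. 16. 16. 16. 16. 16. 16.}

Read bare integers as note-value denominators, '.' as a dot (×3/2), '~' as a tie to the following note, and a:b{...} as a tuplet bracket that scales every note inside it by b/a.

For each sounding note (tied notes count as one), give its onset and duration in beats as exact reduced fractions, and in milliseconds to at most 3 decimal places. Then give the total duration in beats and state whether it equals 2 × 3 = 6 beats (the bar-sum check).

1) 0.0ms=0b +1646.341ms=9/4b
2) 1646.341ms=9/4b +548.78ms=3/4b
3) 2195.122ms=3b +1097.561ms=3/2b
4) 3292.683ms=9/2b +156.794ms=3/14b
5) 3449.477ms=33/7b +156.794ms=3/14b
6) 3606.272ms=69/14b +156.794ms=3/14b
7) 3763.066ms=36/7b +156.794ms=3/14b
8) 3919.861ms=75/14b +156.794ms=3/14b
9) 4076.655ms=39/7b +156.794ms=3/14b
10) 4233.449ms=81/14b +156.794ms=3/14b
Σ=6b of 6 (82bpm 3/4) — PASS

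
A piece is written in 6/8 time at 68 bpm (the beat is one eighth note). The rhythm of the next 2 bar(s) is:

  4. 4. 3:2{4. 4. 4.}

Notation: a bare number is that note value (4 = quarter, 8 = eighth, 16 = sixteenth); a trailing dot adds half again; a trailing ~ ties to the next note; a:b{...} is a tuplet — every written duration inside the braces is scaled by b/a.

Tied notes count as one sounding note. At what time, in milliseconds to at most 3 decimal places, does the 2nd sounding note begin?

1. 0.0ms @ 0 + 2647.059ms (3)
2. 2647.059ms @ 3 + 2647.059ms (3)
3. 5294.118ms @ 6 + 1764.706ms (2)
4. 7058.824ms @ 8 + 1764.706ms (2)
5. 8823.529ms @ 10 + 1764.706ms (2)

note 2 onset = 3b = 2647.059ms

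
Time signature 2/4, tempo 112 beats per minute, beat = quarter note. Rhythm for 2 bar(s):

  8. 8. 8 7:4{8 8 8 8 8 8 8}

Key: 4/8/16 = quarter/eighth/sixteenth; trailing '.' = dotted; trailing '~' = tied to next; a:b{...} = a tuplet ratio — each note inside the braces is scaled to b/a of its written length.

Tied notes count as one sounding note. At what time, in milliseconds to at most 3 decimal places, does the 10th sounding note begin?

note 10 onset = 26/7b = 1989.796ms

1. 0.0ms @ 0 + 401.786ms (3/4)
2. 401.786ms @ 3/4 + 401.786ms (3/4)
3. 803.571ms @ 3/2 + 267.857ms (1/2)
4. 1071.429ms @ 2 + 153.061ms (2/7)
5. 1224.49ms @ 16/7 + 153.061ms (2/7)
6. 1377.551ms @ 18/7 + 153.061ms (2/7)
7. 1530.612ms @ 20/7 + 153.061ms (2/7)
8. 1683.673ms @ 22/7 + 153.061ms (2/7)
9. 1836.735ms @ 24/7 + 153.061ms (2/7)
10. 1989.796ms @ 26/7 + 153.061ms (2/7)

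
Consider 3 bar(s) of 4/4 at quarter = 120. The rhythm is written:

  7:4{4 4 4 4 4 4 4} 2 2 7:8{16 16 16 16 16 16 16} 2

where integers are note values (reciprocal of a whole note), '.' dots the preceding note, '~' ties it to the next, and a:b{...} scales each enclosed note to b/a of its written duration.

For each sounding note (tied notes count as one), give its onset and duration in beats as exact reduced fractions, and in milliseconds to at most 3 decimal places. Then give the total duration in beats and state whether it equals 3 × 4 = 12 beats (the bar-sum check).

1) 0.0ms=0b +285.714ms=4/7b
2) 285.714ms=4/7b +285.714ms=4/7b
3) 571.429ms=8/7b +285.714ms=4/7b
4) 857.143ms=12/7b +285.714ms=4/7b
5) 1142.857ms=16/7b +285.714ms=4/7b
6) 1428.571ms=20/7b +285.714ms=4/7b
7) 1714.286ms=24/7b +285.714ms=4/7b
8) 2000.0ms=4b +1000.0ms=2b
9) 3000.0ms=6b +1000.0ms=2b
10) 4000.0ms=8b +142.857ms=2/7b
11) 4142.857ms=58/7b +142.857ms=2/7b
12) 4285.714ms=60/7b +142.857ms=2/7b
13) 4428.571ms=62/7b +142.857ms=2/7b
14) 4571.429ms=64/7b +142.857ms=2/7b
15) 4714.286ms=66/7b +142.857ms=2/7b
16) 4857.143ms=68/7b +142.857ms=2/7b
17) 5000.0ms=10b +1000.0ms=2b
Σ=12b of 12 (120bpm 4/4) — PASS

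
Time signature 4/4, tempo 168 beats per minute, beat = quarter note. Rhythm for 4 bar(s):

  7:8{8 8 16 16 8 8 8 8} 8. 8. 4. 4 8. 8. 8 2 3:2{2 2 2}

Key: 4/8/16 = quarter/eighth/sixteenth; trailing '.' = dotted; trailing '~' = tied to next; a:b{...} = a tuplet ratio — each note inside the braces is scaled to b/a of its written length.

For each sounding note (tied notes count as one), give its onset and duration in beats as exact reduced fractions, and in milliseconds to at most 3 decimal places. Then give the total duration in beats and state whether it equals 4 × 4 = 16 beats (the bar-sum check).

1) 0.0ms=0b +204.082ms=4/7b
2) 204.082ms=4/7b +204.082ms=4/7b
3) 408.163ms=8/7b +102.041ms=2/7b
4) 510.204ms=10/7b +102.041ms=2/7b
5) 612.245ms=12/7b +204.082ms=4/7b
6) 816.327ms=16/7b +204.082ms=4/7b
7) 1020.408ms=20/7b +204.082ms=4/7b
8) 1224.49ms=24/7b +204.082ms=4/7b
9) 1428.571ms=4b +267.857ms=3/4b
10) 1696.429ms=19/4b +267.857ms=3/4b
11) 1964.286ms=11/2b +535.714ms=3/2b
12) 2500.0ms=7b +357.143ms=1b
13) 2857.143ms=8b +267.857ms=3/4b
14) 3125.0ms=35/4b +267.857ms=3/4b
15) 3392.857ms=19/2b +178.571ms=1/2b
16) 3571.429ms=10b +714.286ms=2b
17) 4285.714ms=12b +476.19ms=4/3b
18) 4761.905ms=40/3b +476.19ms=4/3b
19) 5238.095ms=44/3b +476.19ms=4/3b
Σ=16b of 16 (168bpm 4/4) — PASS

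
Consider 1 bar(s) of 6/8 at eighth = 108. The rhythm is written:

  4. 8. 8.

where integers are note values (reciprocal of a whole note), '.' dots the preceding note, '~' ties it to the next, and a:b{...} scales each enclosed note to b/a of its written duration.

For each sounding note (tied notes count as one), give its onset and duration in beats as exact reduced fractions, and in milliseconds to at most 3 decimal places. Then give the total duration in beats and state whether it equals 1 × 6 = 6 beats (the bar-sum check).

1) 0.0ms=0b +1666.667ms=3b
2) 1666.667ms=3b +833.333ms=3/2b
3) 2500.0ms=9/2b +833.333ms=3/2b
Σ=6b of 6 (108bpm 6/8) — PASS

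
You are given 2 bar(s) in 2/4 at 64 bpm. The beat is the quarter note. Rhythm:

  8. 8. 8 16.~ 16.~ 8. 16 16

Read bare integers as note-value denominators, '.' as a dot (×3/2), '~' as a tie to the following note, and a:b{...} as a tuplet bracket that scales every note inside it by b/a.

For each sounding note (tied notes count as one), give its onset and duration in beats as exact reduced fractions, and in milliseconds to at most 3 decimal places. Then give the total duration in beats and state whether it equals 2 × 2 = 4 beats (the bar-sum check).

1) 0.0ms=0b +703.125ms=3/4b
2) 703.125ms=3/4b +703.125ms=3/4b
3) 1406.25ms=3/2b +468.75ms=1/2b
4) 1875.0ms=2b +1406.25ms=3/2b
5) 3281.25ms=7/2b +234.375ms=1/4b
6) 3515.625ms=15/4b +234.375ms=1/4b
Σ=4b of 4 (64bpm 2/4) — PASS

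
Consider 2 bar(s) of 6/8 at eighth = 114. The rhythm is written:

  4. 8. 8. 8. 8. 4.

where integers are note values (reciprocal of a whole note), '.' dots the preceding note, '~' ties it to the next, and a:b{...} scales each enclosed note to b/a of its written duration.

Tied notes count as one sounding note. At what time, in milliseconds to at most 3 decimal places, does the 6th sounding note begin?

1. 0.0ms @ 0 + 1578.947ms (3)
2. 1578.947ms @ 3 + 789.474ms (3/2)
3. 2368.421ms @ 9/2 + 789.474ms (3/2)
4. 3157.895ms @ 6 + 789.474ms (3/2)
5. 3947.368ms @ 15/2 + 789.474ms (3/2)
6. 4736.842ms @ 9 + 1578.947ms (3)

note 6 onset = 9b = 4736.842ms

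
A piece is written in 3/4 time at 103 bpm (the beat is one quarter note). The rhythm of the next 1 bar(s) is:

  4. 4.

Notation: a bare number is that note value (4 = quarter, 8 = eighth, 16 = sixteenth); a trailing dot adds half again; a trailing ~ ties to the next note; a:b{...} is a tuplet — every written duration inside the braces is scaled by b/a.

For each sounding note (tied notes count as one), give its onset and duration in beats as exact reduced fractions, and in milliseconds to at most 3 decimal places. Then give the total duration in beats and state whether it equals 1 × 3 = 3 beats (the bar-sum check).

1) 0.0ms=0b +873.786ms=3/2b
2) 873.786ms=3/2b +873.786ms=3/2b
Σ=3b of 3 (103bpm 3/4) — PASS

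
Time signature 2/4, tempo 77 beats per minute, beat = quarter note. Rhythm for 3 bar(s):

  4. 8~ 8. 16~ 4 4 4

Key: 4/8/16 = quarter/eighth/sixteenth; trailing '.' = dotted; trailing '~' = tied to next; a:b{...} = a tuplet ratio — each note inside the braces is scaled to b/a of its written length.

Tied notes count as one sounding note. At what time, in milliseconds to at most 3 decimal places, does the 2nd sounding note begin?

1. 0.0ms @ 0 + 1168.831ms (3/2)
2. 1168.831ms @ 3/2 + 974.026ms (5/4)
3. 2142.857ms @ 11/4 + 974.026ms (5/4)
4. 3116.883ms @ 4 + 779.221ms (1)
5. 3896.104ms @ 5 + 779.221ms (1)

note 2 onset = 3/2b = 1168.831ms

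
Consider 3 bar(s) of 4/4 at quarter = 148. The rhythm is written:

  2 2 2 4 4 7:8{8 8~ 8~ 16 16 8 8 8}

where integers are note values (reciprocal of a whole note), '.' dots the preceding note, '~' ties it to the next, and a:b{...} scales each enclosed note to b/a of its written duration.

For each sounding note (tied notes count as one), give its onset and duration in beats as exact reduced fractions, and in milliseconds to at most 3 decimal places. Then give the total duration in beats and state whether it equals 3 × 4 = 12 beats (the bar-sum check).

1) 0.0ms=0b +810.811ms=2b
2) 810.811ms=2b +810.811ms=2b
3) 1621.622ms=4b +810.811ms=2b
4) 2432.432ms=6b +405.405ms=1b
5) 2837.838ms=7b +405.405ms=1b
6) 3243.243ms=8b +231.66ms=4/7b
7) 3474.903ms=60/7b +579.151ms=10/7b
8) 4054.054ms=10b +115.83ms=2/7b
9) 4169.884ms=72/7b +231.66ms=4/7b
10) 4401.544ms=76/7b +231.66ms=4/7b
11) 4633.205ms=80/7b +231.66ms=4/7b
Σ=12b of 12 (148bpm 4/4) — PASS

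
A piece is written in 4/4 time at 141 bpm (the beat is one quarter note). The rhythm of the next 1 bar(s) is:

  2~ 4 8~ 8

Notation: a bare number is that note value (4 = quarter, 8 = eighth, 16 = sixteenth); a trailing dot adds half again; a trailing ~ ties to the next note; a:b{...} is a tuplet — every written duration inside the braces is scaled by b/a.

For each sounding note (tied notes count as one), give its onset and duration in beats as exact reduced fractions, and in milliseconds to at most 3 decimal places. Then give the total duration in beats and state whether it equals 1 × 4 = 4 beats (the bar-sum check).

1) 0.0ms=0b +1276.596ms=3b
2) 1276.596ms=3b +425.532ms=1b
Σ=4b of 4 (141bpm 4/4) — PASS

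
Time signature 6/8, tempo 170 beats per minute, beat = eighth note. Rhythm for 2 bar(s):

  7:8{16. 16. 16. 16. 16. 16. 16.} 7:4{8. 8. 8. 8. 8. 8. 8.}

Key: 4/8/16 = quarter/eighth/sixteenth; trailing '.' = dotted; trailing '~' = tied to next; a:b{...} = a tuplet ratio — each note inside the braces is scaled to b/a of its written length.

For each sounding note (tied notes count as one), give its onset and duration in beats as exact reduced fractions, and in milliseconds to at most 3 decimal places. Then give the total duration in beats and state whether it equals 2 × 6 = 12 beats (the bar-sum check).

1) 0.0ms=0b +302.521ms=6/7b
2) 302.521ms=6/7b +302.521ms=6/7b
3) 605.042ms=12/7b +302.521ms=6/7b
4) 907.563ms=18/7b +302.521ms=6/7b
5) 1210.084ms=24/7b +302.521ms=6/7b
6) 1512.605ms=30/7b +302.521ms=6/7b
7) 1815.126ms=36/7b +302.521ms=6/7b
8) 2117.647ms=6b +302.521ms=6/7b
9) 2420.168ms=48/7b +302.521ms=6/7b
10) 2722.689ms=54/7b +302.521ms=6/7b
11) 3025.21ms=60/7b +302.521ms=6/7b
12) 3327.731ms=66/7b +302.521ms=6/7b
13) 3630.252ms=72/7b +302.521ms=6/7b
14) 3932.773ms=78/7b +302.521ms=6/7b
Σ=12b of 12 (170bpm 6/8) — PASS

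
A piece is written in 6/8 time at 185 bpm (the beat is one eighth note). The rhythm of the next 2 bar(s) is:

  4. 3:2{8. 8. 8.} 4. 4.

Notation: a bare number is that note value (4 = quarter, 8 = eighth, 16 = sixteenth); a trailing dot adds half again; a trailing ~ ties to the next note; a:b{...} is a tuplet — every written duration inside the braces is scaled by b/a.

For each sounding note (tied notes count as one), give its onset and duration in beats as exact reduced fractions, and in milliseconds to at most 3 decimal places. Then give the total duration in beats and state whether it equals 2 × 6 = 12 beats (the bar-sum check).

1) 0.0ms=0b +972.973ms=3b
2) 972.973ms=3b +324.324ms=1b
3) 1297.297ms=4b +324.324ms=1b
4) 1621.622ms=5b +324.324ms=1b
5) 1945.946ms=6b +972.973ms=3b
6) 2918.919ms=9b +972.973ms=3b
Σ=12b of 12 (185bpm 6/8) — PASS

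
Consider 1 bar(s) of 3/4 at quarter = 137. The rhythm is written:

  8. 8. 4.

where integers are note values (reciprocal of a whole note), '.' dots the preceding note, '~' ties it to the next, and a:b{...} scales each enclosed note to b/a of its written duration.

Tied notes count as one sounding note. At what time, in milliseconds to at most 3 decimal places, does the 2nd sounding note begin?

1. 0.0ms @ 0 + 328.467ms (3/4)
2. 328.467ms @ 3/4 + 328.467ms (3/4)
3. 656.934ms @ 3/2 + 656.934ms (3/2)

note 2 onset = 3/4b = 328.467ms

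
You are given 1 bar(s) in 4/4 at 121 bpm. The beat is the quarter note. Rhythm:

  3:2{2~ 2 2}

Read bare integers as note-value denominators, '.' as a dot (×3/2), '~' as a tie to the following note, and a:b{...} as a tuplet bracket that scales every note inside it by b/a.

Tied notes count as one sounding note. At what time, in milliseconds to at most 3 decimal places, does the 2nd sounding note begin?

note 2 onset = 8/3b = 1322.314ms

1. 0.0ms @ 0 + 1322.314ms (8/3)
2. 1322.314ms @ 8/3 + 661.157ms (4/3)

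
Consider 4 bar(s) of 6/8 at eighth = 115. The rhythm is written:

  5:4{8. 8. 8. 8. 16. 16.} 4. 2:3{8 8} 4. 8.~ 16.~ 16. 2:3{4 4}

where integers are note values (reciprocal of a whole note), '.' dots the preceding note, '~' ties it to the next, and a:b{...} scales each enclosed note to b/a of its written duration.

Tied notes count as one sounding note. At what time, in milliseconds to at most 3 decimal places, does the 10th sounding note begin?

1. 0.0ms @ 0 + 626.087ms (6/5)
2. 626.087ms @ 6/5 + 626.087ms (6/5)
3. 1252.174ms @ 12/5 + 626.087ms (6/5)
4. 1878.261ms @ 18/5 + 626.087ms (6/5)
5. 2504.348ms @ 24/5 + 313.043ms (3/5)
6. 2817.391ms @ 27/5 + 313.043ms (3/5)
7. 3130.435ms @ 6 + 1565.217ms (3)
8. 4695.652ms @ 9 + 782.609ms (3/2)
9. 5478.261ms @ 21/2 + 782.609ms (3/2)
10. 6260.87ms @ 12 + 1565.217ms (3)
11. 7826.087ms @ 15 + 1565.217ms (3)
12. 9391.304ms @ 18 + 1565.217ms (3)
13. 10956.522ms @ 21 + 1565.217ms (3)

note 10 onset = 12b = 6260.87ms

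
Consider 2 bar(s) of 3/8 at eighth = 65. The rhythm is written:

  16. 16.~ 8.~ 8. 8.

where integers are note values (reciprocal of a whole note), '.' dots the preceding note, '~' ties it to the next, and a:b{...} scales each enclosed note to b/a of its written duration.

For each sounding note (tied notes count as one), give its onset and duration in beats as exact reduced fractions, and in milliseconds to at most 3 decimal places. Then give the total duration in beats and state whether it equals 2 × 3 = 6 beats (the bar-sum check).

1) 0.0ms=0b +692.308ms=3/4b
2) 692.308ms=3/4b +3461.538ms=15/4b
3) 4153.846ms=9/2b +1384.615ms=3/2b
Σ=6b of 6 (65bpm 3/8) — PASS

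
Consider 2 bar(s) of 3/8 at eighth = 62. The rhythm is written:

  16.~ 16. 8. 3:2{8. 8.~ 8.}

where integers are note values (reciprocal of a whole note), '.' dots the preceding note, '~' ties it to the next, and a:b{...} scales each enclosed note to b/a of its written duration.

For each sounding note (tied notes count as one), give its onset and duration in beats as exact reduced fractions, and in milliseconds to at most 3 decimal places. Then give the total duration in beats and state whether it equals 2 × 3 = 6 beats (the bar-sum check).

1) 0.0ms=0b +1451.613ms=3/2b
2) 1451.613ms=3/2b +1451.613ms=3/2b
3) 2903.226ms=3b +967.742ms=1b
4) 3870.968ms=4b +1935.484ms=2b
Σ=6b of 6 (62bpm 3/8) — PASS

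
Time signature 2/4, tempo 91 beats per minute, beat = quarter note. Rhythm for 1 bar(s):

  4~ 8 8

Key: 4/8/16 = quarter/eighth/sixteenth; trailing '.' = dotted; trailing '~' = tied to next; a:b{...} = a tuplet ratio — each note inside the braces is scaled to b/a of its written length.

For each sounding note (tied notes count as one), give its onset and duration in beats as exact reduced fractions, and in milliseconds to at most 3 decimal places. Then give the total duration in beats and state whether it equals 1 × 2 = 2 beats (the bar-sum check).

1) 0.0ms=0b +989.011ms=3/2b
2) 989.011ms=3/2b +329.67ms=1/2b
Σ=2b of 2 (91bpm 2/4) — PASS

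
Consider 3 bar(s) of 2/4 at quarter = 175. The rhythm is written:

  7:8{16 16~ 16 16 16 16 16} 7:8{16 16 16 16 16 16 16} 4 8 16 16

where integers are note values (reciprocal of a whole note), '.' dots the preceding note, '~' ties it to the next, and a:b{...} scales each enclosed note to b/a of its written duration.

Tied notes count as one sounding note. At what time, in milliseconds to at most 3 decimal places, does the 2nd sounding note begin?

note 2 onset = 2/7b = 97.959ms

1. 0.0ms @ 0 + 97.959ms (2/7)
2. 97.959ms @ 2/7 + 195.918ms (4/7)
3. 293.878ms @ 6/7 + 97.959ms (2/7)
4. 391.837ms @ 8/7 + 97.959ms (2/7)
5. 489.796ms @ 10/7 + 97.959ms (2/7)
6. 587.755ms @ 12/7 + 97.959ms (2/7)
7. 685.714ms @ 2 + 97.959ms (2/7)
8. 783.673ms @ 16/7 + 97.959ms (2/7)
9. 881.633ms @ 18/7 + 97.959ms (2/7)
10. 979.592ms @ 20/7 + 97.959ms (2/7)
11. 1077.551ms @ 22/7 + 97.959ms (2/7)
12. 1175.51ms @ 24/7 + 97.959ms (2/7)
13. 1273.469ms @ 26/7 + 97.959ms (2/7)
14. 1371.429ms @ 4 + 342.857ms (1)
15. 1714.286ms @ 5 + 171.429ms (1/2)
16. 1885.714ms @ 11/2 + 85.714ms (1/4)
17. 1971.429ms @ 23/4 + 85.714ms (1/4)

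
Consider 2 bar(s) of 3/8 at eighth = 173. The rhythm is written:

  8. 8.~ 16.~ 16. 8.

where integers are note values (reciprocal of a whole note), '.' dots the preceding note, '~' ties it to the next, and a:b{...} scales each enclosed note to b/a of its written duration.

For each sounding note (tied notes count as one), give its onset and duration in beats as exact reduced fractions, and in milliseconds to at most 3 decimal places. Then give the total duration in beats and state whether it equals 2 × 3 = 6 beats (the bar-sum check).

1) 0.0ms=0b +520.231ms=3/2b
2) 520.231ms=3/2b +1040.462ms=3b
3) 1560.694ms=9/2b +520.231ms=3/2b
Σ=6b of 6 (173bpm 3/8) — PASS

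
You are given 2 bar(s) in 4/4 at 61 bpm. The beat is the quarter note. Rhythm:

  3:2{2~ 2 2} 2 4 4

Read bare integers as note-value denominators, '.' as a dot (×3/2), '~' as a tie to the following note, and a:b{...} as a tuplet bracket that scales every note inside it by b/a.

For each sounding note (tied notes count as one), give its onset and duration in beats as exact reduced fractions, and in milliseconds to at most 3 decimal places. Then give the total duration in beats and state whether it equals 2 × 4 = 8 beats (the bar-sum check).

1) 0.0ms=0b +2622.951ms=8/3b
2) 2622.951ms=8/3b +1311.475ms=4/3b
3) 3934.426ms=4b +1967.213ms=2b
4) 5901.639ms=6b +983.607ms=1b
5) 6885.246ms=7b +983.607ms=1b
Σ=8b of 8 (61bpm 4/4) — PASS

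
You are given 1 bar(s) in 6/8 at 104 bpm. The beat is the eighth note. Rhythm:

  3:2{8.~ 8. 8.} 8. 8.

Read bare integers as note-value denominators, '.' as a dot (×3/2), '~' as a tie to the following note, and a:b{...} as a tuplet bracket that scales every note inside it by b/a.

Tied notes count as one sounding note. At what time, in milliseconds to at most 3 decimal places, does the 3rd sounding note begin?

1. 0.0ms @ 0 + 1153.846ms (2)
2. 1153.846ms @ 2 + 576.923ms (1)
3. 1730.769ms @ 3 + 865.385ms (3/2)
4. 2596.154ms @ 9/2 + 865.385ms (3/2)

note 3 onset = 3b = 1730.769ms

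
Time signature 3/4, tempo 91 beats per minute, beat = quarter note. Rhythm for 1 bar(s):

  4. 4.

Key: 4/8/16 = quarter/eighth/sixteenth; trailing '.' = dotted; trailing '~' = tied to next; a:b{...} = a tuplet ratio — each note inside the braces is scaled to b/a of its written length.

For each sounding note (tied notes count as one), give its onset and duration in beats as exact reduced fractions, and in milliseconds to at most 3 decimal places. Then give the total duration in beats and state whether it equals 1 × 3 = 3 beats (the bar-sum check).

1) 0.0ms=0b +989.011ms=3/2b
2) 989.011ms=3/2b +989.011ms=3/2b
Σ=3b of 3 (91bpm 3/4) — PASS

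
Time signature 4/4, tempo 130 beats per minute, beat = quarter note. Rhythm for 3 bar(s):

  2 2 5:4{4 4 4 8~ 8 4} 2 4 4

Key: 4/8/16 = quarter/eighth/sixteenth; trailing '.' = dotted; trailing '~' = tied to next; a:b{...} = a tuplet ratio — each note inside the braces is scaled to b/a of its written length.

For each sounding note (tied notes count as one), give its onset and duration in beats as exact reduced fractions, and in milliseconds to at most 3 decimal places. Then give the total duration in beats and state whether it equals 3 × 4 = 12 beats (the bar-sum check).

1) 0.0ms=0b +923.077ms=2b
2) 923.077ms=2b +923.077ms=2b
3) 1846.154ms=4b +369.231ms=4/5b
4) 2215.385ms=24/5b +369.231ms=4/5b
5) 2584.615ms=28/5b +369.231ms=4/5b
6) 2953.846ms=32/5b +369.231ms=4/5b
7) 3323.077ms=36/5b +369.231ms=4/5b
8) 3692.308ms=8b +923.077ms=2b
9) 4615.385ms=10b +461.538ms=1b
10) 5076.923ms=11b +461.538ms=1b
Σ=12b of 12 (130bpm 4/4) — PASS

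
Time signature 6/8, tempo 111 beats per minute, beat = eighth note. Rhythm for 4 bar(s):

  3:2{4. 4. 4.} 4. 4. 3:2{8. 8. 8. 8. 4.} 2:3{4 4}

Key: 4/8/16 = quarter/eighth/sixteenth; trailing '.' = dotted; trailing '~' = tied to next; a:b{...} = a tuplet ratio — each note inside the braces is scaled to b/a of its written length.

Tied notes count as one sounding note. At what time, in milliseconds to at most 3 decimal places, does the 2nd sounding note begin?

note 2 onset = 2b = 1081.081ms

1. 0.0ms @ 0 + 1081.081ms (2)
2. 1081.081ms @ 2 + 1081.081ms (2)
3. 2162.162ms @ 4 + 1081.081ms (2)
4. 3243.243ms @ 6 + 1621.622ms (3)
5. 4864.865ms @ 9 + 1621.622ms (3)
6. 6486.486ms @ 12 + 540.541ms (1)
7. 7027.027ms @ 13 + 540.541ms (1)
8. 7567.568ms @ 14 + 540.541ms (1)
9. 8108.108ms @ 15 + 540.541ms (1)
10. 8648.649ms @ 16 + 1081.081ms (2)
11. 9729.73ms @ 18 + 1621.622ms (3)
12. 11351.351ms @ 21 + 1621.622ms (3)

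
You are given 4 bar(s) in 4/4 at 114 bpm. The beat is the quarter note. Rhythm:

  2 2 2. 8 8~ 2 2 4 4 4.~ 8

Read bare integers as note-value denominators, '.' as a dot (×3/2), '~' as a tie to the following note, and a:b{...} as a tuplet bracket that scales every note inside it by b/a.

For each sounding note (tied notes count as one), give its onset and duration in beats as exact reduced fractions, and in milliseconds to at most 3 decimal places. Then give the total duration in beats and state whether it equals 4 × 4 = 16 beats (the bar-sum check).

1) 0.0ms=0b +1052.632ms=2b
2) 1052.632ms=2b +1052.632ms=2b
3) 2105.263ms=4b +1578.947ms=3b
4) 3684.211ms=7b +263.158ms=1/2b
5) 3947.368ms=15/2b +1315.789ms=5/2b
6) 5263.158ms=10b +1052.632ms=2b
7) 6315.789ms=12b +526.316ms=1b
8) 6842.105ms=13b +526.316ms=1b
9) 7368.421ms=14b +1052.632ms=2b
Σ=16b of 16 (114bpm 4/4) — PASS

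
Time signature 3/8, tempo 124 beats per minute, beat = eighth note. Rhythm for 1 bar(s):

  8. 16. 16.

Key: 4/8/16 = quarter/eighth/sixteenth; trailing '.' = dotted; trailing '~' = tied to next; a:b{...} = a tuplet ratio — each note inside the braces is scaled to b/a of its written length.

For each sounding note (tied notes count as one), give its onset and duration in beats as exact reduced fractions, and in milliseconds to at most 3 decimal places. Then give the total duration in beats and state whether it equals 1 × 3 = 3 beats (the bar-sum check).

1) 0.0ms=0b +725.806ms=3/2b
2) 725.806ms=3/2b +362.903ms=3/4b
3) 1088.71ms=9/4b +362.903ms=3/4b
Σ=3b of 3 (124bpm 3/8) — PASS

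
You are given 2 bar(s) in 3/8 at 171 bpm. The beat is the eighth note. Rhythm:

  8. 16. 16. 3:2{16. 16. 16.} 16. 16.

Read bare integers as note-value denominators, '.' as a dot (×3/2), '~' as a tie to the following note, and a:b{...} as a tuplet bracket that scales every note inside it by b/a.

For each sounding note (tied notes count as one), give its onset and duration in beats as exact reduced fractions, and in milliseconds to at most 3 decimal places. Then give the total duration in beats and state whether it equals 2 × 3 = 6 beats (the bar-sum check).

1) 0.0ms=0b +526.316ms=3/2b
2) 526.316ms=3/2b +263.158ms=3/4b
3) 789.474ms=9/4b +263.158ms=3/4b
4) 1052.632ms=3b +175.439ms=1/2b
5) 1228.07ms=7/2b +175.439ms=1/2b
6) 1403.509ms=4b +175.439ms=1/2b
7) 1578.947ms=9/2b +263.158ms=3/4b
8) 1842.105ms=21/4b +263.158ms=3/4b
Σ=6b of 6 (171bpm 3/8) — PASS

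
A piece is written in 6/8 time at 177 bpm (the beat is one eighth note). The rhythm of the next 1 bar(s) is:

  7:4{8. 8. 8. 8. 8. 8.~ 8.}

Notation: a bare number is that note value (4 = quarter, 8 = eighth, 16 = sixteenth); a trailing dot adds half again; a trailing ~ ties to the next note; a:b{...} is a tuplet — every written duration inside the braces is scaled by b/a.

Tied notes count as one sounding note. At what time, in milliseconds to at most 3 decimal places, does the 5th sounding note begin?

1. 0.0ms @ 0 + 290.557ms (6/7)
2. 290.557ms @ 6/7 + 290.557ms (6/7)
3. 581.114ms @ 12/7 + 290.557ms (6/7)
4. 871.671ms @ 18/7 + 290.557ms (6/7)
5. 1162.228ms @ 24/7 + 290.557ms (6/7)
6. 1452.785ms @ 30/7 + 581.114ms (12/7)

note 5 onset = 24/7b = 1162.228ms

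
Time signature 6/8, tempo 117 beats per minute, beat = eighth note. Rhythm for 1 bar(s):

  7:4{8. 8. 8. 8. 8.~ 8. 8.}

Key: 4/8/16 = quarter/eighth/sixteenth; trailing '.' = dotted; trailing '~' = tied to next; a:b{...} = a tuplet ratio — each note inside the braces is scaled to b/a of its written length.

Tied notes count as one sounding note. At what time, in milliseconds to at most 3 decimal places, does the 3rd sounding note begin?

note 3 onset = 12/7b = 879.121ms

1. 0.0ms @ 0 + 439.56ms (6/7)
2. 439.56ms @ 6/7 + 439.56ms (6/7)
3. 879.121ms @ 12/7 + 439.56ms (6/7)
4. 1318.681ms @ 18/7 + 439.56ms (6/7)
5. 1758.242ms @ 24/7 + 879.121ms (12/7)
6. 2637.363ms @ 36/7 + 439.56ms (6/7)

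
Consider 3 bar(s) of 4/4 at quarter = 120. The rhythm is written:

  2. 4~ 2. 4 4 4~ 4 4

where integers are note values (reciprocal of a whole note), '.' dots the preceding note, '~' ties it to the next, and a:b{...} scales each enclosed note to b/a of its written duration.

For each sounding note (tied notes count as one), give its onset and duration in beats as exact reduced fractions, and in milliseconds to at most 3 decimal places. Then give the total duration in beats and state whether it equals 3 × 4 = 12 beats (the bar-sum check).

1) 0.0ms=0b +1500.0ms=3b
2) 1500.0ms=3b +2000.0ms=4b
3) 3500.0ms=7b +500.0ms=1b
4) 4000.0ms=8b +500.0ms=1b
5) 4500.0ms=9b +1000.0ms=2b
6) 5500.0ms=11b +500.0ms=1b
Σ=12b of 12 (120bpm 4/4) — PASS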